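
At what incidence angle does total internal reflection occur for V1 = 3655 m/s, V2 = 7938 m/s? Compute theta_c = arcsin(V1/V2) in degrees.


V1/V2 = 3655/7938 = 0.460443
theta_c = arcsin(0.460443) = 27.4157 degrees

27.4157


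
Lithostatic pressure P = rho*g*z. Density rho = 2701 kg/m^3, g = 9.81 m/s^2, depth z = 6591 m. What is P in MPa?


P = rho * g * z / 1e6
= 2701 * 9.81 * 6591 / 1e6
= 174640474.71 / 1e6
= 174.6405 MPa

174.6405


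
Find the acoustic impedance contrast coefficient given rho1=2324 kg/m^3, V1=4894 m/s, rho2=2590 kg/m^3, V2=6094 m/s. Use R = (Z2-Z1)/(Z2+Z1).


Z1 = 2324 * 4894 = 11373656
Z2 = 2590 * 6094 = 15783460
R = (15783460 - 11373656) / (15783460 + 11373656) = 4409804 / 27157116 = 0.1624

0.1624


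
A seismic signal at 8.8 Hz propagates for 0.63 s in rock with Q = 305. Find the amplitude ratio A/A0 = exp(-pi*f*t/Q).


pi*f*t/Q = pi*8.8*0.63/305 = 0.057105
A/A0 = exp(-0.057105) = 0.944495

0.944495


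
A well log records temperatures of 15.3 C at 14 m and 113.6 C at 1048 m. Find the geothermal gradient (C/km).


dT = 113.6 - 15.3 = 98.3 C
dz = 1048 - 14 = 1034 m
gradient = dT/dz * 1000 = 98.3/1034 * 1000 = 95.0677 C/km

95.0677


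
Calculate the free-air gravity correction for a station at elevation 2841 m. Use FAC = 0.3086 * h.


FAC = 0.3086 * h
= 0.3086 * 2841
= 876.7326 mGal

876.7326


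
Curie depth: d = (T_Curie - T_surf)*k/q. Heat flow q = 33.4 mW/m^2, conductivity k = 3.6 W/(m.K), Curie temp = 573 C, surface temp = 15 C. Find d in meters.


T_Curie - T_surf = 573 - 15 = 558 C
Convert q to W/m^2: 33.4 mW/m^2 = 0.0334 W/m^2
d = 558 * 3.6 / 0.0334 = 60143.71 m

60143.71


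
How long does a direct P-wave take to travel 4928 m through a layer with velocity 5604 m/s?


t = x / V
= 4928 / 5604
= 0.8794 s

0.8794


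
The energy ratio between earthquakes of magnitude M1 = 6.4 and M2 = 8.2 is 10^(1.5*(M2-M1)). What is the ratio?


M2 - M1 = 8.2 - 6.4 = 1.8
1.5 * 1.8 = 2.7
ratio = 10^2.7 = 501.19

501.19


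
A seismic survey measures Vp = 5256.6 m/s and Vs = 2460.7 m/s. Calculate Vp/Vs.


Vp/Vs = 5256.6 / 2460.7
= 2.1362

2.1362


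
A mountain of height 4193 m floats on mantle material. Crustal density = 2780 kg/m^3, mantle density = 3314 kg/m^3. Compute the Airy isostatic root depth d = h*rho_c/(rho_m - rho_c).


rho_m - rho_c = 3314 - 2780 = 534
d = 4193 * 2780 / 534
= 11656540 / 534
= 21828.73 m

21828.73


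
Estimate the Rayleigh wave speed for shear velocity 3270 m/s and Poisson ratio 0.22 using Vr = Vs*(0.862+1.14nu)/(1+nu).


Numerator factor = 0.862 + 1.14*0.22 = 1.1128
Denominator = 1 + 0.22 = 1.22
Vr = 3270 * 1.1128 / 1.22 = 2982.67 m/s

2982.67


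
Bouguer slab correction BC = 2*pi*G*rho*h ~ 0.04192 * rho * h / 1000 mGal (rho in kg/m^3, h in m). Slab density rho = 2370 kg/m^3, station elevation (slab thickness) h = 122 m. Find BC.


BC = 0.04192 * rho * h / 1000
= 0.04192 * 2370 * 122 / 1000
= 12.1207 mGal

12.1207


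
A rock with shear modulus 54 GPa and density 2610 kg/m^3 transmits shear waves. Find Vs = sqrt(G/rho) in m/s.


Convert G to Pa: G = 54e9 Pa
Compute G/rho = 54e9 / 2610 = 20689655.1724
Vs = sqrt(20689655.1724) = 4548.59 m/s

4548.59


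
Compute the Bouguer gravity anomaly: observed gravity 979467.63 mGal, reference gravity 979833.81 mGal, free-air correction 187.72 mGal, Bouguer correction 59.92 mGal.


BA = g_obs - g_ref + FAC - BC
= 979467.63 - 979833.81 + 187.72 - 59.92
= -238.38 mGal

-238.38


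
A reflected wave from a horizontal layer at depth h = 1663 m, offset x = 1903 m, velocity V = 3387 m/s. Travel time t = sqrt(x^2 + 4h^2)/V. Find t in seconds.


x^2 + 4h^2 = 1903^2 + 4*1663^2 = 3621409 + 11062276 = 14683685
sqrt(14683685) = 3831.9297
t = 3831.9297 / 3387 = 1.1314 s

1.1314


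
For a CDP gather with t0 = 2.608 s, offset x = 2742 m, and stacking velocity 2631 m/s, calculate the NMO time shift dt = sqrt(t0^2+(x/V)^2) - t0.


x/Vnmo = 2742/2631 = 1.042189
(x/Vnmo)^2 = 1.086158
t0^2 = 6.801664
sqrt(6.801664 + 1.086158) = 2.808527
dt = 2.808527 - 2.608 = 0.200527

0.200527


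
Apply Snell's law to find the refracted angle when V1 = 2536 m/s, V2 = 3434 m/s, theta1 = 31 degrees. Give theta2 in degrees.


sin(theta1) = sin(31 deg) = 0.515038
sin(theta2) = V2/V1 * sin(theta1) = 3434/2536 * 0.515038 = 0.697414
theta2 = arcsin(0.697414) = 44.2199 degrees

44.2199


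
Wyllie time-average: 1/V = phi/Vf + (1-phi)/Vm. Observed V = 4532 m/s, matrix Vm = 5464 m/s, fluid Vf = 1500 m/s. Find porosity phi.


1/V - 1/Vm = 1/4532 - 1/5464 = 3.764e-05
1/Vf - 1/Vm = 1/1500 - 1/5464 = 0.00048365
phi = 3.764e-05 / 0.00048365 = 0.0778

0.0778


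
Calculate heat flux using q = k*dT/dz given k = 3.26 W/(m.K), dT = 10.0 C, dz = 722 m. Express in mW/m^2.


q = k * dT / dz * 1000
= 3.26 * 10.0 / 722 * 1000
= 0.045152 * 1000
= 45.1524 mW/m^2

45.1524


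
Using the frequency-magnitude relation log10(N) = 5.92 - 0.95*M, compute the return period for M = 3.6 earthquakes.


log10(N) = 5.92 - 0.95*3.6 = 2.5
N = 10^2.5 = 316.227766
T = 1/N = 1/316.227766 = 0.0032 years

0.0032


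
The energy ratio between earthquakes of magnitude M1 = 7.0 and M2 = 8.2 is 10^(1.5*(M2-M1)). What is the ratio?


M2 - M1 = 8.2 - 7.0 = 1.2
1.5 * 1.2 = 1.8
ratio = 10^1.8 = 63.1

63.1


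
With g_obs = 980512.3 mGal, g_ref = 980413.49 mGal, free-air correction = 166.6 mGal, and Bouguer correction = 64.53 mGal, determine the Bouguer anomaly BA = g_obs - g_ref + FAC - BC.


BA = g_obs - g_ref + FAC - BC
= 980512.3 - 980413.49 + 166.6 - 64.53
= 200.88 mGal

200.88


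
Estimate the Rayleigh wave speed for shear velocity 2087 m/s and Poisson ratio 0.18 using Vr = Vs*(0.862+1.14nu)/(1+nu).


Numerator factor = 0.862 + 1.14*0.18 = 1.0672
Denominator = 1 + 0.18 = 1.18
Vr = 2087 * 1.0672 / 1.18 = 1887.5 m/s

1887.5


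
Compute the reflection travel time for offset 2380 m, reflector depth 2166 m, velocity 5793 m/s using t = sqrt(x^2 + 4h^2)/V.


x^2 + 4h^2 = 2380^2 + 4*2166^2 = 5664400 + 18766224 = 24430624
sqrt(24430624) = 4942.7345
t = 4942.7345 / 5793 = 0.8532 s

0.8532


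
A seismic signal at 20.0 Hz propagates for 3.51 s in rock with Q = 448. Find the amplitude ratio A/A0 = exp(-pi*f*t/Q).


pi*f*t/Q = pi*20.0*3.51/448 = 0.492276
A/A0 = exp(-0.492276) = 0.611233

0.611233


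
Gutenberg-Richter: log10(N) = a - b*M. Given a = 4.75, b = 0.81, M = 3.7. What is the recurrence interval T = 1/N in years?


log10(N) = 4.75 - 0.81*3.7 = 1.753
N = 10^1.753 = 56.623929
T = 1/N = 1/56.623929 = 0.0177 years

0.0177


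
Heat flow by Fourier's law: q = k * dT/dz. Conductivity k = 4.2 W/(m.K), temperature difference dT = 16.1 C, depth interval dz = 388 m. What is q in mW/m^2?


q = k * dT / dz * 1000
= 4.2 * 16.1 / 388 * 1000
= 0.174278 * 1000
= 174.2784 mW/m^2

174.2784


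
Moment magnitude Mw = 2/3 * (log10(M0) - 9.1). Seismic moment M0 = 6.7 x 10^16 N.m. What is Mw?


log10(M0) = log10(6.7 x 10^16) = 16.8261
Mw = 2/3 * (16.8261 - 9.1)
= 2/3 * 7.7261
= 5.15

5.15


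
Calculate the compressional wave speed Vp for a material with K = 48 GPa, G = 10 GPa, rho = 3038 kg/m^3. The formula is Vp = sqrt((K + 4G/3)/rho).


First compute the effective modulus:
K + 4G/3 = 48e9 + 4*10e9/3 = 61333333333.33 Pa
Then divide by density:
61333333333.33 / 3038 = 20188720.6496 Pa/(kg/m^3)
Take the square root:
Vp = sqrt(20188720.6496) = 4493.19 m/s

4493.19


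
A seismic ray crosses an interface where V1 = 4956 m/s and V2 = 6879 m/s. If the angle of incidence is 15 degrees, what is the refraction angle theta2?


sin(theta1) = sin(15 deg) = 0.258819
sin(theta2) = V2/V1 * sin(theta1) = 6879/4956 * 0.258819 = 0.359245
theta2 = arcsin(0.359245) = 21.0538 degrees

21.0538


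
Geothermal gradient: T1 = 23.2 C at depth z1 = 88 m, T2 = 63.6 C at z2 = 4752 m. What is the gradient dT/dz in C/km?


dT = 63.6 - 23.2 = 40.4 C
dz = 4752 - 88 = 4664 m
gradient = dT/dz * 1000 = 40.4/4664 * 1000 = 8.6621 C/km

8.6621


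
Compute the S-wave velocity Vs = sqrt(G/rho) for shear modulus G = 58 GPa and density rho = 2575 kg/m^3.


Convert G to Pa: G = 58e9 Pa
Compute G/rho = 58e9 / 2575 = 22524271.8447
Vs = sqrt(22524271.8447) = 4745.97 m/s

4745.97


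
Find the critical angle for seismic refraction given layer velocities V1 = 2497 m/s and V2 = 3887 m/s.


V1/V2 = 2497/3887 = 0.642398
theta_c = arcsin(0.642398) = 39.9708 degrees

39.9708


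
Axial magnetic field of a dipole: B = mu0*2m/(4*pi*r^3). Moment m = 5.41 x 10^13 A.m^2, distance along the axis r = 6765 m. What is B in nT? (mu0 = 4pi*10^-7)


m = 5.41 x 10^13 = 54100000000000 A.m^2
2m = 108200000000000 A.m^2
r^3 = 6765^3 = 309601747125
B = (4pi*10^-7) * 108200000000000 / (4*pi * 309601747125) * 1e9
= 135968130.047366 / 3890570297225.86 * 1e9
= 34948.1232 nT

34948.1232


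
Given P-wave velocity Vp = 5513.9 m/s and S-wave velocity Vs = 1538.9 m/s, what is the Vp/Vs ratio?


Vp/Vs = 5513.9 / 1538.9
= 3.583

3.583


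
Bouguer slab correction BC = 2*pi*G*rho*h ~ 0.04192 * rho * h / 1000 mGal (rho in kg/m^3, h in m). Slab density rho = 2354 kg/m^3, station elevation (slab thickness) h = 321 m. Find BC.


BC = 0.04192 * rho * h / 1000
= 0.04192 * 2354 * 321 / 1000
= 31.6762 mGal

31.6762


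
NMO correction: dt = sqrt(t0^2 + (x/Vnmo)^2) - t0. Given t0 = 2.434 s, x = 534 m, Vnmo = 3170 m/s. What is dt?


x/Vnmo = 534/3170 = 0.168454
(x/Vnmo)^2 = 0.028377
t0^2 = 5.924356
sqrt(5.924356 + 0.028377) = 2.439822
dt = 2.439822 - 2.434 = 0.005822

0.005822


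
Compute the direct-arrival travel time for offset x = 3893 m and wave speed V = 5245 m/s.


t = x / V
= 3893 / 5245
= 0.7422 s

0.7422


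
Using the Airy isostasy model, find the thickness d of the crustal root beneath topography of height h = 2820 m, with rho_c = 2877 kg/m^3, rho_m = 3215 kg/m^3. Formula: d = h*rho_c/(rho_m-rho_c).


rho_m - rho_c = 3215 - 2877 = 338
d = 2820 * 2877 / 338
= 8113140 / 338
= 24003.37 m

24003.37


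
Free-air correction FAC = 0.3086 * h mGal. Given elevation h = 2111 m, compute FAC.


FAC = 0.3086 * h
= 0.3086 * 2111
= 651.4546 mGal

651.4546


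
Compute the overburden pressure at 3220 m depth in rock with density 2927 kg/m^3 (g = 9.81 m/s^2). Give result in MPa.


P = rho * g * z / 1e6
= 2927 * 9.81 * 3220 / 1e6
= 92458661.4 / 1e6
= 92.4587 MPa

92.4587


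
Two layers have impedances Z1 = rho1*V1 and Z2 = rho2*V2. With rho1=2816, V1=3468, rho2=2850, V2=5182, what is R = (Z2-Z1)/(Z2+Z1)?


Z1 = 2816 * 3468 = 9765888
Z2 = 2850 * 5182 = 14768700
R = (14768700 - 9765888) / (14768700 + 9765888) = 5002812 / 24534588 = 0.2039

0.2039


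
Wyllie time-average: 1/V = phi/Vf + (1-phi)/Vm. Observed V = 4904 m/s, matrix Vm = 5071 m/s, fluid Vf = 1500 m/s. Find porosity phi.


1/V - 1/Vm = 1/4904 - 1/5071 = 6.72e-06
1/Vf - 1/Vm = 1/1500 - 1/5071 = 0.00046947
phi = 6.72e-06 / 0.00046947 = 0.0143

0.0143


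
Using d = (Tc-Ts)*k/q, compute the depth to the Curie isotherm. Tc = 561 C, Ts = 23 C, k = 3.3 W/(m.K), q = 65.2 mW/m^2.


T_Curie - T_surf = 561 - 23 = 538 C
Convert q to W/m^2: 65.2 mW/m^2 = 0.0652 W/m^2
d = 538 * 3.3 / 0.0652 = 27230.06 m

27230.06


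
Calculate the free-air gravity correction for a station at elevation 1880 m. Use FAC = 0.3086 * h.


FAC = 0.3086 * h
= 0.3086 * 1880
= 580.168 mGal

580.168


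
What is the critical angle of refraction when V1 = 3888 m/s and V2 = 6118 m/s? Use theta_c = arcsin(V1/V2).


V1/V2 = 3888/6118 = 0.635502
theta_c = arcsin(0.635502) = 39.4572 degrees

39.4572


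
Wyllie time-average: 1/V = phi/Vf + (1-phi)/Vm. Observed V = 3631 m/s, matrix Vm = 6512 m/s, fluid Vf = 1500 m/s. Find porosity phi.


1/V - 1/Vm = 1/3631 - 1/6512 = 0.00012184
1/Vf - 1/Vm = 1/1500 - 1/6512 = 0.0005131
phi = 0.00012184 / 0.0005131 = 0.2375

0.2375


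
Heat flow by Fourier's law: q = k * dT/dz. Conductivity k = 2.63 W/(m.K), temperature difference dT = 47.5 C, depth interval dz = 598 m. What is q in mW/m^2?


q = k * dT / dz * 1000
= 2.63 * 47.5 / 598 * 1000
= 0.208905 * 1000
= 208.9047 mW/m^2

208.9047


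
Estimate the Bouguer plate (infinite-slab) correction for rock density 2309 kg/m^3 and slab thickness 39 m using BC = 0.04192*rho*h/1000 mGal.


BC = 0.04192 * rho * h / 1000
= 0.04192 * 2309 * 39 / 1000
= 3.7749 mGal

3.7749


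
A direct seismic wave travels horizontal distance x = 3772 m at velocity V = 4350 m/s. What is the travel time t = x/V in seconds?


t = x / V
= 3772 / 4350
= 0.8671 s

0.8671


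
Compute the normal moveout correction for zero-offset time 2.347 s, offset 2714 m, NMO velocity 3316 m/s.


x/Vnmo = 2714/3316 = 0.818456
(x/Vnmo)^2 = 0.66987
t0^2 = 5.508409
sqrt(5.508409 + 0.66987) = 2.485614
dt = 2.485614 - 2.347 = 0.138614

0.138614


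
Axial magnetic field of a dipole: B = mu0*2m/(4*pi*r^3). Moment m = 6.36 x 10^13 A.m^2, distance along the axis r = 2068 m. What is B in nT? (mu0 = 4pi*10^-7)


m = 6.36 x 10^13 = 63600000000000 A.m^2
2m = 127200000000000 A.m^2
r^3 = 2068^3 = 8844058432
B = (4pi*10^-7) * 127200000000000 / (4*pi * 8844058432) * 1e9
= 159844234.214649 / 111137715991.56 * 1e9
= 1438253.7268 nT

1438253.7268


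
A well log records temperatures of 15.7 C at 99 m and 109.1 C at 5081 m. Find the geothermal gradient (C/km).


dT = 109.1 - 15.7 = 93.4 C
dz = 5081 - 99 = 4982 m
gradient = dT/dz * 1000 = 93.4/4982 * 1000 = 18.7475 C/km

18.7475


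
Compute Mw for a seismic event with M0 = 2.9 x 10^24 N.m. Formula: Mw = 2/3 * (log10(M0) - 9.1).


log10(M0) = log10(2.9 x 10^24) = 24.4624
Mw = 2/3 * (24.4624 - 9.1)
= 2/3 * 15.3624
= 10.24

10.24


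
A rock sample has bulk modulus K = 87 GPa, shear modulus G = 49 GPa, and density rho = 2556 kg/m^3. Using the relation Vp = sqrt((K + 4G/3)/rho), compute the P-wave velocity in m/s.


First compute the effective modulus:
K + 4G/3 = 87e9 + 4*49e9/3 = 152333333333.33 Pa
Then divide by density:
152333333333.33 / 2556 = 59598330.7251 Pa/(kg/m^3)
Take the square root:
Vp = sqrt(59598330.7251) = 7720.0 m/s

7720.0


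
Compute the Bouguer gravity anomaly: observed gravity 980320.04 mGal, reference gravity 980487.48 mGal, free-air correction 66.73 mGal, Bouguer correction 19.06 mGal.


BA = g_obs - g_ref + FAC - BC
= 980320.04 - 980487.48 + 66.73 - 19.06
= -119.77 mGal

-119.77


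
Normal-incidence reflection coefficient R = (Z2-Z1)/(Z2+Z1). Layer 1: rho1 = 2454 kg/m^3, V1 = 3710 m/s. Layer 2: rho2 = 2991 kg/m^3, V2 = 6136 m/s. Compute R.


Z1 = 2454 * 3710 = 9104340
Z2 = 2991 * 6136 = 18352776
R = (18352776 - 9104340) / (18352776 + 9104340) = 9248436 / 27457116 = 0.3368

0.3368


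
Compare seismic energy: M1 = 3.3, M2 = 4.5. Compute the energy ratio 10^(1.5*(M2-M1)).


M2 - M1 = 4.5 - 3.3 = 1.2
1.5 * 1.2 = 1.8
ratio = 10^1.8 = 63.1

63.1


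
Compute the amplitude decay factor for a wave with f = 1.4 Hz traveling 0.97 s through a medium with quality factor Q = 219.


pi*f*t/Q = pi*1.4*0.97/219 = 0.019481
A/A0 = exp(-0.019481) = 0.980708

0.980708


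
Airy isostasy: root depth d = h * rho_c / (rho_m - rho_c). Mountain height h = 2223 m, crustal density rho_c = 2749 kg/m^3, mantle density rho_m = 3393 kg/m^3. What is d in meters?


rho_m - rho_c = 3393 - 2749 = 644
d = 2223 * 2749 / 644
= 6111027 / 644
= 9489.17 m

9489.17


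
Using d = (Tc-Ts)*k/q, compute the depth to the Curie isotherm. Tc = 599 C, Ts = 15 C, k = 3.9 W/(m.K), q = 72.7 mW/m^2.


T_Curie - T_surf = 599 - 15 = 584 C
Convert q to W/m^2: 72.7 mW/m^2 = 0.0727 W/m^2
d = 584 * 3.9 / 0.0727 = 31328.75 m

31328.75


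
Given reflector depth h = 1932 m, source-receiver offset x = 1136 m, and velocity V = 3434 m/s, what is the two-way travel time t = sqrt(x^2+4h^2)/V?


x^2 + 4h^2 = 1136^2 + 4*1932^2 = 1290496 + 14930496 = 16220992
sqrt(16220992) = 4027.5293
t = 4027.5293 / 3434 = 1.1728 s

1.1728


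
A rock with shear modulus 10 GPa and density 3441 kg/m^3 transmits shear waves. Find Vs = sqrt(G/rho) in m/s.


Convert G to Pa: G = 10e9 Pa
Compute G/rho = 10e9 / 3441 = 2906131.9384
Vs = sqrt(2906131.9384) = 1704.74 m/s

1704.74


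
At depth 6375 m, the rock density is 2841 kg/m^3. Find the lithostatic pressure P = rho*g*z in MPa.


P = rho * g * z / 1e6
= 2841 * 9.81 * 6375 / 1e6
= 177672588.75 / 1e6
= 177.6726 MPa

177.6726


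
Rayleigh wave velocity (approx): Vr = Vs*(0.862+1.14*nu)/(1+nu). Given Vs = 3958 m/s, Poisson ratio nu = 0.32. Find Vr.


Numerator factor = 0.862 + 1.14*0.32 = 1.2268
Denominator = 1 + 0.32 = 1.32
Vr = 3958 * 1.2268 / 1.32 = 3678.54 m/s

3678.54


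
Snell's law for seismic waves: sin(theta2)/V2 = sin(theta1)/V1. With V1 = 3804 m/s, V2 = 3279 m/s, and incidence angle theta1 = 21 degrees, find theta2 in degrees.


sin(theta1) = sin(21 deg) = 0.358368
sin(theta2) = V2/V1 * sin(theta1) = 3279/3804 * 0.358368 = 0.308909
theta2 = arcsin(0.308909) = 17.9935 degrees

17.9935


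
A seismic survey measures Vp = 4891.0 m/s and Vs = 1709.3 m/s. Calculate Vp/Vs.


Vp/Vs = 4891.0 / 1709.3
= 2.8614

2.8614


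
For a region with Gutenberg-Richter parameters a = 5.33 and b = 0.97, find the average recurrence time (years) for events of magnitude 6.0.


log10(N) = 5.33 - 0.97*6.0 = -0.49
N = 10^-0.49 = 0.323594
T = 1/N = 1/0.323594 = 3.0903 years

3.0903


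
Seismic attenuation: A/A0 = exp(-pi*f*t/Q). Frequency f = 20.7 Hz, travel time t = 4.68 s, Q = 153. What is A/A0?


pi*f*t/Q = pi*20.7*4.68/153 = 1.989183
A/A0 = exp(-1.989183) = 0.136807

0.136807


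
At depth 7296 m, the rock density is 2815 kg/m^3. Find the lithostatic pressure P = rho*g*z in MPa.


P = rho * g * z / 1e6
= 2815 * 9.81 * 7296 / 1e6
= 201480134.4 / 1e6
= 201.4801 MPa

201.4801


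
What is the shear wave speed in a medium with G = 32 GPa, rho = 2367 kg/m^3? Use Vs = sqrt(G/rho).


Convert G to Pa: G = 32e9 Pa
Compute G/rho = 32e9 / 2367 = 13519222.6447
Vs = sqrt(13519222.6447) = 3676.85 m/s

3676.85


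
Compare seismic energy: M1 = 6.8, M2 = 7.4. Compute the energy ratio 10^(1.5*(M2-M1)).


M2 - M1 = 7.4 - 6.8 = 0.6
1.5 * 0.6 = 0.9
ratio = 10^0.9 = 7.94

7.94


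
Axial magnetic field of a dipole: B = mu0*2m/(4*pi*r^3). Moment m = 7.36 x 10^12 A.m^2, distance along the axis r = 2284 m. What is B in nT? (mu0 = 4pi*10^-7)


m = 7.36 x 10^12 = 7360000000000 A.m^2
2m = 14720000000000 A.m^2
r^3 = 2284^3 = 11914842304
B = (4pi*10^-7) * 14720000000000 / (4*pi * 11914842304) * 1e9
= 18497697.544337 / 149726324203.71 * 1e9
= 123543.3892 nT

123543.3892


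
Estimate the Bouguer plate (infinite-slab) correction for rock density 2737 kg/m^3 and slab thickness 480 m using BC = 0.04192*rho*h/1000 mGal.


BC = 0.04192 * rho * h / 1000
= 0.04192 * 2737 * 480 / 1000
= 55.0728 mGal

55.0728


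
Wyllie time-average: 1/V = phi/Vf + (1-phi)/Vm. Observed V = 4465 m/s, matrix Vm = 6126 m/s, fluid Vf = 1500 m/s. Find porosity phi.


1/V - 1/Vm = 1/4465 - 1/6126 = 6.073e-05
1/Vf - 1/Vm = 1/1500 - 1/6126 = 0.00050343
phi = 6.073e-05 / 0.00050343 = 0.1206

0.1206


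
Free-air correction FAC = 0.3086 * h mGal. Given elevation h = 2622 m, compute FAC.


FAC = 0.3086 * h
= 0.3086 * 2622
= 809.1492 mGal

809.1492


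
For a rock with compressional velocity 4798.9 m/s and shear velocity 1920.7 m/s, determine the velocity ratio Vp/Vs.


Vp/Vs = 4798.9 / 1920.7
= 2.4985

2.4985


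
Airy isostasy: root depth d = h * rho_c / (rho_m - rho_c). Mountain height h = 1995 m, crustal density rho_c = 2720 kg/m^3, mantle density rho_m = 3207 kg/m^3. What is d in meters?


rho_m - rho_c = 3207 - 2720 = 487
d = 1995 * 2720 / 487
= 5426400 / 487
= 11142.51 m

11142.51


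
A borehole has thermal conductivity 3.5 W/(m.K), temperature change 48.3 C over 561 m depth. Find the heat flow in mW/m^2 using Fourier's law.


q = k * dT / dz * 1000
= 3.5 * 48.3 / 561 * 1000
= 0.301337 * 1000
= 301.3369 mW/m^2

301.3369


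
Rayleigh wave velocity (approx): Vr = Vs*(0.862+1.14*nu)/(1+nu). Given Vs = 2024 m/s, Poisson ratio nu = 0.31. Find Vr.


Numerator factor = 0.862 + 1.14*0.31 = 1.2154
Denominator = 1 + 0.31 = 1.31
Vr = 2024 * 1.2154 / 1.31 = 1877.84 m/s

1877.84


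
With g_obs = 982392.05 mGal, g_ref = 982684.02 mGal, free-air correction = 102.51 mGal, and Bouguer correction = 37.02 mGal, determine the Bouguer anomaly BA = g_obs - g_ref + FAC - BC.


BA = g_obs - g_ref + FAC - BC
= 982392.05 - 982684.02 + 102.51 - 37.02
= -226.48 mGal

-226.48


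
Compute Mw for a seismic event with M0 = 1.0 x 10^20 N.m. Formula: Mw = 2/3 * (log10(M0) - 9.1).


log10(M0) = log10(1.0 x 10^20) = 20.0
Mw = 2/3 * (20.0 - 9.1)
= 2/3 * 10.9
= 7.27

7.27


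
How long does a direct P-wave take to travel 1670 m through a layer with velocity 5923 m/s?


t = x / V
= 1670 / 5923
= 0.282 s

0.282


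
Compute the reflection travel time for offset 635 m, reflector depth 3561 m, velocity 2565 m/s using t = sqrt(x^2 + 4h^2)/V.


x^2 + 4h^2 = 635^2 + 4*3561^2 = 403225 + 50722884 = 51126109
sqrt(51126109) = 7150.2524
t = 7150.2524 / 2565 = 2.7876 s

2.7876


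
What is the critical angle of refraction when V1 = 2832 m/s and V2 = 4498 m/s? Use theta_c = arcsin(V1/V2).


V1/V2 = 2832/4498 = 0.629613
theta_c = arcsin(0.629613) = 39.0216 degrees

39.0216


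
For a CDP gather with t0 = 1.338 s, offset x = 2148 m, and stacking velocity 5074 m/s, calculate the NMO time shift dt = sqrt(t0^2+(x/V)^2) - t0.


x/Vnmo = 2148/5074 = 0.423335
(x/Vnmo)^2 = 0.179212
t0^2 = 1.790244
sqrt(1.790244 + 0.179212) = 1.403373
dt = 1.403373 - 1.338 = 0.065373

0.065373


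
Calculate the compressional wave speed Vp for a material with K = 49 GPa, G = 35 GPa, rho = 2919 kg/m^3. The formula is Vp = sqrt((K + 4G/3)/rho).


First compute the effective modulus:
K + 4G/3 = 49e9 + 4*35e9/3 = 95666666666.67 Pa
Then divide by density:
95666666666.67 / 2919 = 32773780.9752 Pa/(kg/m^3)
Take the square root:
Vp = sqrt(32773780.9752) = 5724.84 m/s

5724.84


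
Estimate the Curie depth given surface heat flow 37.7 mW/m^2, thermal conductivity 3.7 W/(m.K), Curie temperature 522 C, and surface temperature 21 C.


T_Curie - T_surf = 522 - 21 = 501 C
Convert q to W/m^2: 37.7 mW/m^2 = 0.0377 W/m^2
d = 501 * 3.7 / 0.0377 = 49169.76 m

49169.76


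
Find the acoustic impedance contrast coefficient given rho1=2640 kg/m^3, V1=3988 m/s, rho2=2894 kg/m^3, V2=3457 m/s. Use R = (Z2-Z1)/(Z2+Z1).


Z1 = 2640 * 3988 = 10528320
Z2 = 2894 * 3457 = 10004558
R = (10004558 - 10528320) / (10004558 + 10528320) = -523762 / 20532878 = -0.0255

-0.0255


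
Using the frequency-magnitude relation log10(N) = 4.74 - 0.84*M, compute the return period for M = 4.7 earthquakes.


log10(N) = 4.74 - 0.84*4.7 = 0.792
N = 10^0.792 = 6.194411
T = 1/N = 1/6.194411 = 0.1614 years

0.1614


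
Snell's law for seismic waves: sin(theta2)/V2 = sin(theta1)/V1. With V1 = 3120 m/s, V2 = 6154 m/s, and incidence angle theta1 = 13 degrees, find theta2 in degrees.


sin(theta1) = sin(13 deg) = 0.224951
sin(theta2) = V2/V1 * sin(theta1) = 6154/3120 * 0.224951 = 0.443702
theta2 = arcsin(0.443702) = 26.3403 degrees

26.3403


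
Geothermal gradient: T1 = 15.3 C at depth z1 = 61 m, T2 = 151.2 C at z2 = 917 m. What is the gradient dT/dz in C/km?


dT = 151.2 - 15.3 = 135.9 C
dz = 917 - 61 = 856 m
gradient = dT/dz * 1000 = 135.9/856 * 1000 = 158.7617 C/km

158.7617


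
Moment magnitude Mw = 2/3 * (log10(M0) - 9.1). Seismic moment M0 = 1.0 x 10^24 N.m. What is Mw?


log10(M0) = log10(1.0 x 10^24) = 24.0
Mw = 2/3 * (24.0 - 9.1)
= 2/3 * 14.9
= 9.93

9.93


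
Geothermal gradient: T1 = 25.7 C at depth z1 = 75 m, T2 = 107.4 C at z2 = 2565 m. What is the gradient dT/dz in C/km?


dT = 107.4 - 25.7 = 81.7 C
dz = 2565 - 75 = 2490 m
gradient = dT/dz * 1000 = 81.7/2490 * 1000 = 32.8112 C/km

32.8112


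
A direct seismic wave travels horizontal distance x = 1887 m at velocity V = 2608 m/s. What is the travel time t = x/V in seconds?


t = x / V
= 1887 / 2608
= 0.7235 s

0.7235


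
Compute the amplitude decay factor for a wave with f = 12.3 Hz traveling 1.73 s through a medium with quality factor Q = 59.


pi*f*t/Q = pi*12.3*1.73/59 = 1.13305
A/A0 = exp(-1.13305) = 0.32205

0.32205


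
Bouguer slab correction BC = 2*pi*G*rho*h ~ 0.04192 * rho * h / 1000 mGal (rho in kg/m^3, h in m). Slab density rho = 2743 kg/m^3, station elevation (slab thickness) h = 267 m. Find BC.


BC = 0.04192 * rho * h / 1000
= 0.04192 * 2743 * 267 / 1000
= 30.7014 mGal

30.7014


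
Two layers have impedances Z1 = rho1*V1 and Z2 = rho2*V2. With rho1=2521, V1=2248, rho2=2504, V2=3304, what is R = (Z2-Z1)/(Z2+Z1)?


Z1 = 2521 * 2248 = 5667208
Z2 = 2504 * 3304 = 8273216
R = (8273216 - 5667208) / (8273216 + 5667208) = 2606008 / 13940424 = 0.1869

0.1869


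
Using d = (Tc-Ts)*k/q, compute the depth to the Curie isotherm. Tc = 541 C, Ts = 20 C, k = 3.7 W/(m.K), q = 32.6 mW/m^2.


T_Curie - T_surf = 541 - 20 = 521 C
Convert q to W/m^2: 32.6 mW/m^2 = 0.0326 W/m^2
d = 521 * 3.7 / 0.0326 = 59131.9 m

59131.9


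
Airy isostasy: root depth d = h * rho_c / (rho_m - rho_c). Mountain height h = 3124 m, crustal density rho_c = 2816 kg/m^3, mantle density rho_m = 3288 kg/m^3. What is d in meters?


rho_m - rho_c = 3288 - 2816 = 472
d = 3124 * 2816 / 472
= 8797184 / 472
= 18638.1 m

18638.1


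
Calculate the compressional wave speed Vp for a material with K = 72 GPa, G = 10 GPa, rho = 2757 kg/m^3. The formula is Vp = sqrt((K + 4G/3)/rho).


First compute the effective modulus:
K + 4G/3 = 72e9 + 4*10e9/3 = 85333333333.33 Pa
Then divide by density:
85333333333.33 / 2757 = 30951517.3498 Pa/(kg/m^3)
Take the square root:
Vp = sqrt(30951517.3498) = 5563.41 m/s

5563.41


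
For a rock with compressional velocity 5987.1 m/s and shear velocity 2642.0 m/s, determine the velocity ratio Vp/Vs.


Vp/Vs = 5987.1 / 2642.0
= 2.2661

2.2661


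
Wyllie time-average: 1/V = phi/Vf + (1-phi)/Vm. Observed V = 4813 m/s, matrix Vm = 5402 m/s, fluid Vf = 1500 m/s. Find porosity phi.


1/V - 1/Vm = 1/4813 - 1/5402 = 2.265e-05
1/Vf - 1/Vm = 1/1500 - 1/5402 = 0.00048155
phi = 2.265e-05 / 0.00048155 = 0.047

0.047


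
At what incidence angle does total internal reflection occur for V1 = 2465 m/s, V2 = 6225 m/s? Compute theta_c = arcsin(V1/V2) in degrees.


V1/V2 = 2465/6225 = 0.395984
theta_c = arcsin(0.395984) = 23.3274 degrees

23.3274


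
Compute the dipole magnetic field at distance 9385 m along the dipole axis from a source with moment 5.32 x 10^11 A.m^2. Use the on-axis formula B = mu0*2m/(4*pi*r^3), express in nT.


m = 5.32 x 10^11 = 532000000000 A.m^2
2m = 1064000000000 A.m^2
r^3 = 9385^3 = 826614141625
B = (4pi*10^-7) * 1064000000000 / (4*pi * 826614141625) * 1e9
= 1337061.833368 / 10387539658730.13 * 1e9
= 128.7179 nT

128.7179


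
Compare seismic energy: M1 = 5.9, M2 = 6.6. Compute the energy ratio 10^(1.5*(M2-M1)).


M2 - M1 = 6.6 - 5.9 = 0.7
1.5 * 0.7 = 1.05
ratio = 10^1.05 = 11.22

11.22


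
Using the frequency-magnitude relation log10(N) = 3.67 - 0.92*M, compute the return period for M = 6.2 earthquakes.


log10(N) = 3.67 - 0.92*6.2 = -2.034
N = 10^-2.034 = 0.009247
T = 1/N = 1/0.009247 = 108.1434 years

108.1434


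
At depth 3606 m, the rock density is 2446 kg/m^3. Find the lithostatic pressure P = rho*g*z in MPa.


P = rho * g * z / 1e6
= 2446 * 9.81 * 3606 / 1e6
= 86526907.56 / 1e6
= 86.5269 MPa

86.5269


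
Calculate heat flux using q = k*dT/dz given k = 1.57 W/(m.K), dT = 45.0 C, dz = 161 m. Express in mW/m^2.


q = k * dT / dz * 1000
= 1.57 * 45.0 / 161 * 1000
= 0.43882 * 1000
= 438.8199 mW/m^2

438.8199


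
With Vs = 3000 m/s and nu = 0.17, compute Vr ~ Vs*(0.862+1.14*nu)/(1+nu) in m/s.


Numerator factor = 0.862 + 1.14*0.17 = 1.0558
Denominator = 1 + 0.17 = 1.17
Vr = 3000 * 1.0558 / 1.17 = 2707.18 m/s

2707.18


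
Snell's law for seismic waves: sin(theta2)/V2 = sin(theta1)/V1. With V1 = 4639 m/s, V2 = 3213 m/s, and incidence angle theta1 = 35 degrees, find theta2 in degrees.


sin(theta1) = sin(35 deg) = 0.573576
sin(theta2) = V2/V1 * sin(theta1) = 3213/4639 * 0.573576 = 0.397263
theta2 = arcsin(0.397263) = 23.4072 degrees

23.4072


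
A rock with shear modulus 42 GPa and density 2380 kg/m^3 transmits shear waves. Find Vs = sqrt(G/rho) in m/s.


Convert G to Pa: G = 42e9 Pa
Compute G/rho = 42e9 / 2380 = 17647058.8235
Vs = sqrt(17647058.8235) = 4200.84 m/s

4200.84


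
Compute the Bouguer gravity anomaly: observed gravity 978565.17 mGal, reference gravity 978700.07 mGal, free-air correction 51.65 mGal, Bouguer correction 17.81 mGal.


BA = g_obs - g_ref + FAC - BC
= 978565.17 - 978700.07 + 51.65 - 17.81
= -101.06 mGal

-101.06


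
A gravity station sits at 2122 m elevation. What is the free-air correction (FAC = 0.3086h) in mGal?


FAC = 0.3086 * h
= 0.3086 * 2122
= 654.8492 mGal

654.8492


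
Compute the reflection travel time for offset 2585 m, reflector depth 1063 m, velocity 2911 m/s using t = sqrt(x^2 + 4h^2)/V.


x^2 + 4h^2 = 2585^2 + 4*1063^2 = 6682225 + 4519876 = 11202101
sqrt(11202101) = 3346.954
t = 3346.954 / 2911 = 1.1498 s

1.1498


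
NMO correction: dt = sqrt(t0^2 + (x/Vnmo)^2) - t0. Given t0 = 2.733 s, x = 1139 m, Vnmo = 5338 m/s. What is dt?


x/Vnmo = 1139/5338 = 0.213376
(x/Vnmo)^2 = 0.045529
t0^2 = 7.469289
sqrt(7.469289 + 0.045529) = 2.741317
dt = 2.741317 - 2.733 = 0.008317

0.008317


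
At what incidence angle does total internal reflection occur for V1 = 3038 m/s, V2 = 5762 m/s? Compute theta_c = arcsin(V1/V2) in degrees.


V1/V2 = 3038/5762 = 0.527247
theta_c = arcsin(0.527247) = 31.8197 degrees

31.8197


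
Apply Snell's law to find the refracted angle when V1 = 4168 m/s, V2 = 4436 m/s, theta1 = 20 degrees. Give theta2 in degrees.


sin(theta1) = sin(20 deg) = 0.34202
sin(theta2) = V2/V1 * sin(theta1) = 4436/4168 * 0.34202 = 0.364012
theta2 = arcsin(0.364012) = 21.3468 degrees

21.3468


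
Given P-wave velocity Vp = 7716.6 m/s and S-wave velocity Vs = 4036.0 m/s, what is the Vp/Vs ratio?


Vp/Vs = 7716.6 / 4036.0
= 1.9119

1.9119


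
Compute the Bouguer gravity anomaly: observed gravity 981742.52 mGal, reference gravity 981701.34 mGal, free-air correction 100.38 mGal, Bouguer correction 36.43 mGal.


BA = g_obs - g_ref + FAC - BC
= 981742.52 - 981701.34 + 100.38 - 36.43
= 105.13 mGal

105.13


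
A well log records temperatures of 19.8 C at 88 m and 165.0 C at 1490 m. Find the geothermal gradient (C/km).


dT = 165.0 - 19.8 = 145.2 C
dz = 1490 - 88 = 1402 m
gradient = dT/dz * 1000 = 145.2/1402 * 1000 = 103.5663 C/km

103.5663


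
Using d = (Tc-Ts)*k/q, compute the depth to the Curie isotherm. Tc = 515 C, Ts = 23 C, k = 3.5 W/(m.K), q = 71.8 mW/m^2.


T_Curie - T_surf = 515 - 23 = 492 C
Convert q to W/m^2: 71.8 mW/m^2 = 0.0718 W/m^2
d = 492 * 3.5 / 0.0718 = 23983.29 m

23983.29


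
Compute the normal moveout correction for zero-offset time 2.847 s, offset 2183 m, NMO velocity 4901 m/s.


x/Vnmo = 2183/4901 = 0.445419
(x/Vnmo)^2 = 0.198398
t0^2 = 8.105409
sqrt(8.105409 + 0.198398) = 2.881633
dt = 2.881633 - 2.847 = 0.034633

0.034633


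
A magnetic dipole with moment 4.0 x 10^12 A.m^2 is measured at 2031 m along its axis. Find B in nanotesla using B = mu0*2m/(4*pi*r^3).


m = 4.0 x 10^12 = 4000000000000 A.m^2
2m = 8000000000000 A.m^2
r^3 = 2031^3 = 8377795791
B = (4pi*10^-7) * 8000000000000 / (4*pi * 8377795791) * 1e9
= 10053096.491487 / 105278486841.12 * 1e9
= 95490.5109 nT

95490.5109


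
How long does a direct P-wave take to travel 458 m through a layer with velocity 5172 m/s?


t = x / V
= 458 / 5172
= 0.0886 s

0.0886


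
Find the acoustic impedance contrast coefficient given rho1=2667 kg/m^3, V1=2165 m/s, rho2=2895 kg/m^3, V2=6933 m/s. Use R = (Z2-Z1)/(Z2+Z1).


Z1 = 2667 * 2165 = 5774055
Z2 = 2895 * 6933 = 20071035
R = (20071035 - 5774055) / (20071035 + 5774055) = 14296980 / 25845090 = 0.5532

0.5532


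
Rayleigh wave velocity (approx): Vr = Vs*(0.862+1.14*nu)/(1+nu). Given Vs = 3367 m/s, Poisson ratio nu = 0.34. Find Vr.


Numerator factor = 0.862 + 1.14*0.34 = 1.2496
Denominator = 1 + 0.34 = 1.34
Vr = 3367 * 1.2496 / 1.34 = 3139.85 m/s

3139.85


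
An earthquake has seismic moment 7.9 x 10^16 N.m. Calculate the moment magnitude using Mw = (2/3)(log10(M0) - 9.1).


log10(M0) = log10(7.9 x 10^16) = 16.8976
Mw = 2/3 * (16.8976 - 9.1)
= 2/3 * 7.7976
= 5.2

5.2


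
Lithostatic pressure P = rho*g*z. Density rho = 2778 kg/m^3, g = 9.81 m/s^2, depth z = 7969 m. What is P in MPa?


P = rho * g * z / 1e6
= 2778 * 9.81 * 7969 / 1e6
= 217172622.42 / 1e6
= 217.1726 MPa

217.1726


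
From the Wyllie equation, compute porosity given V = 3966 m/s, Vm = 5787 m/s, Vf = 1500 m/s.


1/V - 1/Vm = 1/3966 - 1/5787 = 7.934e-05
1/Vf - 1/Vm = 1/1500 - 1/5787 = 0.00049387
phi = 7.934e-05 / 0.00049387 = 0.1607

0.1607


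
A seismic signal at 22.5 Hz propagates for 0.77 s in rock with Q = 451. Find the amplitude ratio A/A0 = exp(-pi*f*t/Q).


pi*f*t/Q = pi*22.5*0.77/451 = 0.120683
A/A0 = exp(-0.120683) = 0.886315

0.886315


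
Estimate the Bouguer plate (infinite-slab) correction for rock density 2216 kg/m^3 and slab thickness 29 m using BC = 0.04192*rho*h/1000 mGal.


BC = 0.04192 * rho * h / 1000
= 0.04192 * 2216 * 29 / 1000
= 2.6939 mGal

2.6939


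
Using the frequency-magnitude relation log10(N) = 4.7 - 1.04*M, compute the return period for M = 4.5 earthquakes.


log10(N) = 4.7 - 1.04*4.5 = 0.02
N = 10^0.02 = 1.047129
T = 1/N = 1/1.047129 = 0.955 years

0.955


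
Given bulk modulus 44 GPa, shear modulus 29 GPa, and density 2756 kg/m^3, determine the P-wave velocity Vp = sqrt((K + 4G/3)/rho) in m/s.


First compute the effective modulus:
K + 4G/3 = 44e9 + 4*29e9/3 = 82666666666.67 Pa
Then divide by density:
82666666666.67 / 2756 = 29995162.0706 Pa/(kg/m^3)
Take the square root:
Vp = sqrt(29995162.0706) = 5476.78 m/s

5476.78


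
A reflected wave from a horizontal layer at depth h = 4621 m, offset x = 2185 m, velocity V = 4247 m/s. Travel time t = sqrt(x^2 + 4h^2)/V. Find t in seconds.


x^2 + 4h^2 = 2185^2 + 4*4621^2 = 4774225 + 85414564 = 90188789
sqrt(90188789) = 9496.7778
t = 9496.7778 / 4247 = 2.2361 s

2.2361


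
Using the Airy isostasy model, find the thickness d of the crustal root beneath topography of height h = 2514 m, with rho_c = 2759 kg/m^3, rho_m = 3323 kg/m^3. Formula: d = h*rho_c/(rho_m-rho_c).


rho_m - rho_c = 3323 - 2759 = 564
d = 2514 * 2759 / 564
= 6936126 / 564
= 12298.1 m

12298.1


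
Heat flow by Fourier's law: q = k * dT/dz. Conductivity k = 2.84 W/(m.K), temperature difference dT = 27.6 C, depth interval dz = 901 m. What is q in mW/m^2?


q = k * dT / dz * 1000
= 2.84 * 27.6 / 901 * 1000
= 0.086997 * 1000
= 86.9967 mW/m^2

86.9967


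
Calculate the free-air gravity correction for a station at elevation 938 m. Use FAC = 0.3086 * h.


FAC = 0.3086 * h
= 0.3086 * 938
= 289.4668 mGal

289.4668


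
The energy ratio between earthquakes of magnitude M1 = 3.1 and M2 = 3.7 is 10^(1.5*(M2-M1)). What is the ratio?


M2 - M1 = 3.7 - 3.1 = 0.6
1.5 * 0.6 = 0.9
ratio = 10^0.9 = 7.94

7.94


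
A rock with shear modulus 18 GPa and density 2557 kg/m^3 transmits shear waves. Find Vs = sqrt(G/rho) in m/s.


Convert G to Pa: G = 18e9 Pa
Compute G/rho = 18e9 / 2557 = 7039499.4134
Vs = sqrt(7039499.4134) = 2653.21 m/s

2653.21


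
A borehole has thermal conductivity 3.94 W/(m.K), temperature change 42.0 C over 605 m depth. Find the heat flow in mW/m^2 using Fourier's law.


q = k * dT / dz * 1000
= 3.94 * 42.0 / 605 * 1000
= 0.273521 * 1000
= 273.5207 mW/m^2

273.5207


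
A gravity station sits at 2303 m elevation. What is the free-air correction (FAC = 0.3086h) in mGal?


FAC = 0.3086 * h
= 0.3086 * 2303
= 710.7058 mGal

710.7058


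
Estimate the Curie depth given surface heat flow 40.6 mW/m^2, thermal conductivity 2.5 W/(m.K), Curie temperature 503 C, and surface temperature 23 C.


T_Curie - T_surf = 503 - 23 = 480 C
Convert q to W/m^2: 40.6 mW/m^2 = 0.0406 W/m^2
d = 480 * 2.5 / 0.0406 = 29556.65 m

29556.65


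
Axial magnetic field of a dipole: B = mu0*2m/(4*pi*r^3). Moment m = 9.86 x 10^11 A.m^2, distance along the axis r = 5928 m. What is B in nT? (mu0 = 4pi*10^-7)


m = 9.86 x 10^11 = 986000000000 A.m^2
2m = 1972000000000 A.m^2
r^3 = 5928^3 = 208316938752
B = (4pi*10^-7) * 1972000000000 / (4*pi * 208316938752) * 1e9
= 2478088.285152 / 2617787857606.39 * 1e9
= 946.6345 nT

946.6345


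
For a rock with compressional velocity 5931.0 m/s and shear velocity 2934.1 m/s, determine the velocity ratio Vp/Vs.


Vp/Vs = 5931.0 / 2934.1
= 2.0214

2.0214


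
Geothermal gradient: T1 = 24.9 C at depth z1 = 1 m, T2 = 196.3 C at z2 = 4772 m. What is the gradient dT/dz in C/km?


dT = 196.3 - 24.9 = 171.4 C
dz = 4772 - 1 = 4771 m
gradient = dT/dz * 1000 = 171.4/4771 * 1000 = 35.9254 C/km

35.9254


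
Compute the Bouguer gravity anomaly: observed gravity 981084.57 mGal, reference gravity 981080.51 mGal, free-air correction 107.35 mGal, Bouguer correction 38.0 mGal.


BA = g_obs - g_ref + FAC - BC
= 981084.57 - 981080.51 + 107.35 - 38.0
= 73.41 mGal

73.41


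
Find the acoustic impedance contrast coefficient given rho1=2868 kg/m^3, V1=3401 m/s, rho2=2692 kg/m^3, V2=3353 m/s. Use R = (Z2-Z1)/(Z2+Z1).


Z1 = 2868 * 3401 = 9754068
Z2 = 2692 * 3353 = 9026276
R = (9026276 - 9754068) / (9026276 + 9754068) = -727792 / 18780344 = -0.0388

-0.0388


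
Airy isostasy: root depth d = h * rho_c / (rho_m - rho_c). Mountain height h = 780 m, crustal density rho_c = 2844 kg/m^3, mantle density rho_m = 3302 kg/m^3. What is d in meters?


rho_m - rho_c = 3302 - 2844 = 458
d = 780 * 2844 / 458
= 2218320 / 458
= 4843.49 m

4843.49


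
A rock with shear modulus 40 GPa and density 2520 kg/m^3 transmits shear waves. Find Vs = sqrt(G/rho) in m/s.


Convert G to Pa: G = 40e9 Pa
Compute G/rho = 40e9 / 2520 = 15873015.873
Vs = sqrt(15873015.873) = 3984.1 m/s

3984.1


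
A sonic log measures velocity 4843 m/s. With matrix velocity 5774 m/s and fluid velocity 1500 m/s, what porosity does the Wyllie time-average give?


1/V - 1/Vm = 1/4843 - 1/5774 = 3.329e-05
1/Vf - 1/Vm = 1/1500 - 1/5774 = 0.00049348
phi = 3.329e-05 / 0.00049348 = 0.0675

0.0675


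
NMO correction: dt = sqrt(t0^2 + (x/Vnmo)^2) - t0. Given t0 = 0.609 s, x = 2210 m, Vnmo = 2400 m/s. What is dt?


x/Vnmo = 2210/2400 = 0.920833
(x/Vnmo)^2 = 0.847934
t0^2 = 0.370881
sqrt(0.370881 + 0.847934) = 1.104
dt = 1.104 - 0.609 = 0.495

0.495


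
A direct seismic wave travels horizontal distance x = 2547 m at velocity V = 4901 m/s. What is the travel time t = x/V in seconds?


t = x / V
= 2547 / 4901
= 0.5197 s

0.5197


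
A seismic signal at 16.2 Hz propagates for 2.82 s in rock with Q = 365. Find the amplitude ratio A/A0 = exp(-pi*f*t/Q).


pi*f*t/Q = pi*16.2*2.82/365 = 0.393207
A/A0 = exp(-0.393207) = 0.674889

0.674889


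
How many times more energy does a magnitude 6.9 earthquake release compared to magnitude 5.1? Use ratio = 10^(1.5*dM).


M2 - M1 = 6.9 - 5.1 = 1.8
1.5 * 1.8 = 2.7
ratio = 10^2.7 = 501.19

501.19


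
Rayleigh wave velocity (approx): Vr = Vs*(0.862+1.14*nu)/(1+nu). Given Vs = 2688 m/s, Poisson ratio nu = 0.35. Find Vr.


Numerator factor = 0.862 + 1.14*0.35 = 1.261
Denominator = 1 + 0.35 = 1.35
Vr = 2688 * 1.261 / 1.35 = 2510.79 m/s

2510.79


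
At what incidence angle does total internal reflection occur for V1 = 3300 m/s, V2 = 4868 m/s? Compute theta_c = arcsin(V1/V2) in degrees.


V1/V2 = 3300/4868 = 0.677896
theta_c = arcsin(0.677896) = 42.6795 degrees

42.6795


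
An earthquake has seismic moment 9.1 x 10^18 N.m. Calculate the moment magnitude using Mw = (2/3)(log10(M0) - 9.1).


log10(M0) = log10(9.1 x 10^18) = 18.959
Mw = 2/3 * (18.959 - 9.1)
= 2/3 * 9.859
= 6.57

6.57
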